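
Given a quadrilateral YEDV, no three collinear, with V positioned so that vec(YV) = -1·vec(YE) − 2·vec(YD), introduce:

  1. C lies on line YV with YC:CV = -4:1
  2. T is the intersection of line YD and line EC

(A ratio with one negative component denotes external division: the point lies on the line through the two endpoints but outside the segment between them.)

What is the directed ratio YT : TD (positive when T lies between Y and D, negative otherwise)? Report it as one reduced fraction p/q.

YT:TD = -8/15

Choose coordinates Y = (0, 0), E = (1, 0), D = (0, 1), V = (-1, -2).
1. C lies on line YV with YC:CV = -4:1 ⇒ C = (-4/3, -8/3)
2. T is the intersection of line YD and line EC ⇒ T = (0, -8/7)
T = Y + t·(D−Y) with t = -8/7, so YT:TD = t:(1−t) = -8/7:15/7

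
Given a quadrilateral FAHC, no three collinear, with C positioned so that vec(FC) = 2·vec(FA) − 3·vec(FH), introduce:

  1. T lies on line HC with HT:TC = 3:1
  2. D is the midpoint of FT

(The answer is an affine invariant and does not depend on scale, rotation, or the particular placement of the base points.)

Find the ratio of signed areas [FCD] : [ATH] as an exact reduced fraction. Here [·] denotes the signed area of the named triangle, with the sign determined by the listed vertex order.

Choose coordinates F = (0, 0), A = (1, 0), H = (0, 1), C = (2, -3).
1. T lies on line HC with HT:TC = 3:1 ⇒ T = (3/2, -2)
2. D is the midpoint of FT ⇒ D = (3/4, -1)
2·[FCD] = 1/4, 2·[ATH] = -3/2
[FCD]:[ATH] = 1/4:-3/2 = -1/6

[FCD]:[ATH] = -1/6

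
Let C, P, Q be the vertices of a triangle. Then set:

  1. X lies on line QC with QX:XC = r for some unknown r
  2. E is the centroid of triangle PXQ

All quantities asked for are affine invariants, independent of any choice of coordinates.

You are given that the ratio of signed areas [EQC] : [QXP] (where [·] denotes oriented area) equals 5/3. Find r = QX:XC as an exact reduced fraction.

Choose coordinates C = (0, 0), P = (1, 0), Q = (0, 1).
1. With QX:XC = r, write λ = r/(r+1) so X = Q + λ·(C−Q); X is affine-linear in λ
2. E is the centroid of triangle PXQ ⇒ E is an affine combination of earlier points and hence also affine-linear in λ
Every point depending on X is an affine combination of X and λ-independent points, so each such coordinate is linear in λ; the λ² term in each signed area is a multiple of (C−Q)×(C−Q) = 0, so 2·[EQC] and 2·[QXP] are each linear in λ. Evaluating at λ=0 and λ=1:
  2·[EQC] = 1/3,   2·[QXP] = λ
So [EQC]:[QXP] = (1/3) / (λ). Setting this equal to 5/3:
  1/3 = 5/3·(λ)  ⇒  λ = 1/5
Then r = λ/(1−λ) = (1/5)/(4/5) = 1/4. Check: with r = 1/4, X = (0, 4/5) and [EQC]:[QXP] = 5/3 as required.

r = 1/4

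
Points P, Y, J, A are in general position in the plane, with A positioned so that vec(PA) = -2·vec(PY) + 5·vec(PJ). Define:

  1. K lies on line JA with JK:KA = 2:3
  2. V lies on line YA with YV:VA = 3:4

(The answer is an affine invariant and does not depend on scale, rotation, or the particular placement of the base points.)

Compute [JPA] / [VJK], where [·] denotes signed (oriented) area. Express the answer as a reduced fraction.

[JPA]:[VJK] = 35/8

Work in coordinates with P = (0, 0), Y = (1, 0), J = (0, 1), A = (-2, 5).
1. K lies on line JA with JK:KA = 2:3 ⇒ K = (-4/5, 13/5)
2. V lies on line YA with YV:VA = 3:4 ⇒ V = (-2/7, 15/7)
2·[JPA] = -2, 2·[VJK] = -16/35
[JPA]:[VJK] = -2:-16/35 = 35/8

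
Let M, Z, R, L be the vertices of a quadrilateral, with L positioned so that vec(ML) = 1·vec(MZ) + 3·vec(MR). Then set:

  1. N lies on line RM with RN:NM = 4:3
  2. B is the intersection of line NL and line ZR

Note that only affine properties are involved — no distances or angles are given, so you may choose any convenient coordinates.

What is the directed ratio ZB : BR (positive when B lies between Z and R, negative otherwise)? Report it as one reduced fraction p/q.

ZB:BR = 21/4

Work in coordinates with M = (0, 0), Z = (1, 0), R = (0, 1), L = (1, 3).
1. N lies on line RM with RN:NM = 4:3 ⇒ N = (0, 3/7)
2. B is the intersection of line NL and line ZR ⇒ B = (4/25, 21/25)
B = Z + t·(R−Z) with t = 21/25, so ZB:BR = t:(1−t) = 21/25:4/25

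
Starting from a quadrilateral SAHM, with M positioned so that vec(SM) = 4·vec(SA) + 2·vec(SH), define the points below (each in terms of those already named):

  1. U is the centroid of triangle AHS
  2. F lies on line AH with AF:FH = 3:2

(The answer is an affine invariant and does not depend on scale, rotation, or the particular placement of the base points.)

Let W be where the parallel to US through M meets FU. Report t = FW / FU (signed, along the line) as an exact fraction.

Choose coordinates S = (0, 0), A = (1, 0), H = (0, 1), M = (4, 2).
1. U is the centroid of triangle AHS ⇒ U = (1/3, 1/3)
2. F lies on line AH with AF:FH = 3:2 ⇒ F = (2/5, 3/5)
through M parallel to US: direction (-1/3, -1/3); meets FU at W = (-1/3, -7/3)
W = F + t·(U−F) with t = 11

t = 11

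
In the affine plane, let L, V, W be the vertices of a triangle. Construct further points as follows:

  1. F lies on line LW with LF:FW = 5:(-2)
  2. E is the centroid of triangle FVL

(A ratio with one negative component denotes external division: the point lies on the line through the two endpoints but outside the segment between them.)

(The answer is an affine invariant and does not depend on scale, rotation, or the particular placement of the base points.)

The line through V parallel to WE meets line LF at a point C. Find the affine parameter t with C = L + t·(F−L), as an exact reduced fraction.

Set L = (0, 0), V = (1, 0), W = (0, 1); any affine frame gives the same invariant.
1. F lies on line LW with LF:FW = 5:(-2) ⇒ F = (0, 5/3)
2. E is the centroid of triangle FVL ⇒ E = (1/3, 5/9)
through V parallel to WE: direction (1/3, -4/9); meets LF at C = (0, 4/3)
C = L + t·(F−L) with t = 4/5

t = 4/5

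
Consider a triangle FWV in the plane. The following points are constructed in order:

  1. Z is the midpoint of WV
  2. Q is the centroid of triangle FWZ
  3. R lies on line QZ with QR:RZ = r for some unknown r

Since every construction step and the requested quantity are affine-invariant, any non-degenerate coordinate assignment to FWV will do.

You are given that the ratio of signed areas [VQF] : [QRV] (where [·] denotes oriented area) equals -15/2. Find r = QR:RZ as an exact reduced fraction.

r = 2/3

Set F = (0, 0), W = (1, 0), V = (0, 1); any affine frame gives the same invariant.
1. Z is the midpoint of WV ⇒ Z = (1/2, 1/2)
2. Q is the centroid of triangle FWZ ⇒ Q = (1/2, 1/6)
3. With QR:RZ = r, write λ = r/(r+1) so R = Q + λ·(Z−Q); R is affine-linear in λ
Every point depending on R is an affine combination of R and λ-independent points, so each such coordinate is linear in λ; the λ² term in each signed area is a multiple of (Z−Q)×(Z−Q) = 0, so 2·[VQF] and 2·[QRV] are each linear in λ. Evaluating at λ=0 and λ=1:
  2·[VQF] = -1/2,   2·[QRV] = 1/6·λ
So [VQF]:[QRV] = (-1/2) / (1/6·λ). Setting this equal to -15/2:
  -1/2 = -15/2·(1/6·λ)  ⇒  λ = 2/5
Then r = λ/(1−λ) = (2/5)/(3/5) = 2/3. Check: with r = 2/3, R = (1/2, 3/10) and [VQF]:[QRV] = -15/2 as required.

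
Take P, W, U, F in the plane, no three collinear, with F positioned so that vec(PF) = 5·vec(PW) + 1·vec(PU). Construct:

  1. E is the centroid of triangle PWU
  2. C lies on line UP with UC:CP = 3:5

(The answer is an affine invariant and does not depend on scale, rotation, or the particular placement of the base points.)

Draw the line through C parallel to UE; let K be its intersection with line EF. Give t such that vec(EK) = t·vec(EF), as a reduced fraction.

Choose coordinates P = (0, 0), W = (1, 0), U = (0, 1), F = (5, 1).
1. E is the centroid of triangle PWU ⇒ E = (1/3, 1/3)
2. C lies on line UP with UC:CP = 3:5 ⇒ C = (0, 5/8)
through C parallel to UE: direction (1/3, -2/3); meets EF at K = (19/120, 37/120)
K = E + t·(F−E) with t = -3/80

t = -3/80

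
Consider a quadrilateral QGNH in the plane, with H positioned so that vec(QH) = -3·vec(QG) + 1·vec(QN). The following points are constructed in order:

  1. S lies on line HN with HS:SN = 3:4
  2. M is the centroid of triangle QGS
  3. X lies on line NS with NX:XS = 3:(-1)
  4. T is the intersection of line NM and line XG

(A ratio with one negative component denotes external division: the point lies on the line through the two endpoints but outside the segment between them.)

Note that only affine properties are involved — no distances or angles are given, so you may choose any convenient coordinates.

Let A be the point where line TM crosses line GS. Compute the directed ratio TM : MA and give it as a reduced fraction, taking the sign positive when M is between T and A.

TM:MA = -43/385

Assign Q = (0, 0), G = (1, 0), N = (0, 1), H = (-3, 1) — the answer is frame-independent, so this choice is without loss of generality.
1. S lies on line HN with HS:SN = 3:4 ⇒ S = (-12/7, 1)
2. M is the centroid of triangle QGS ⇒ M = (-5/21, 1/3)
3. X lies on line NS with NX:XS = 3:(-1) ⇒ X = (-18/7, 1)
4. T is the intersection of line NM and line XG ⇒ T = (-18/77, 19/55)
line TM meets GS at A = (-60/301, 19/43)
M = T + t·(A−T) with t = -43/342, so TM:MA = -43/342:385/342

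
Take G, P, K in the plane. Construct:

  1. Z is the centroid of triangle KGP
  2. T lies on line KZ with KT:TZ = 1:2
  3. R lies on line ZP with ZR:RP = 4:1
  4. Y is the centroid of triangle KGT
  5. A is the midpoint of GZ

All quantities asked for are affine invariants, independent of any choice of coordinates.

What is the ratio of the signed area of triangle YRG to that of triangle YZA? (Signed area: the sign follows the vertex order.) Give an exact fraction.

Work in coordinates with G = (0, 0), P = (1, 0), K = (0, 1).
1. Z is the centroid of triangle KGP ⇒ Z = (1/3, 1/3)
2. T lies on line KZ with KT:TZ = 1:2 ⇒ T = (1/9, 7/9)
3. R lies on line ZP with ZR:RP = 4:1 ⇒ R = (13/15, 1/15)
4. Y is the centroid of triangle KGT ⇒ Y = (1/27, 16/27)
5. A is the midpoint of GZ ⇒ A = (1/6, 1/6)
2·[YRG] = -23/45, 2·[YZA] = -5/54
[YRG]:[YZA] = -23/45:-5/54 = 138/25

[YRG]:[YZA] = 138/25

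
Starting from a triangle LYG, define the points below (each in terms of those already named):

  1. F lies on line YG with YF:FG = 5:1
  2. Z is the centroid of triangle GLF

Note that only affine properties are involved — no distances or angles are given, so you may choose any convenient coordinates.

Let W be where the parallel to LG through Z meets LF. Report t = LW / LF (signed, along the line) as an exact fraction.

Assign L = (0, 0), Y = (1, 0), G = (0, 1) — the answer is frame-independent, so this choice is without loss of generality.
1. F lies on line YG with YF:FG = 5:1 ⇒ F = (1/6, 5/6)
2. Z is the centroid of triangle GLF ⇒ Z = (1/18, 11/18)
through Z parallel to LG: direction (0, 1); meets LF at W = (1/18, 5/18)
W = L + t·(F−L) with t = 1/3

t = 1/3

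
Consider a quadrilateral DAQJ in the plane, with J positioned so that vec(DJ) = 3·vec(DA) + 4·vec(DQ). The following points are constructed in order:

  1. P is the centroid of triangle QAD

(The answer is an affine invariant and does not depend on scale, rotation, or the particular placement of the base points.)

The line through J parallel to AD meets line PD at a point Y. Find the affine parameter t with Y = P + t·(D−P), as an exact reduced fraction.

t = -11

Set D = (0, 0), A = (1, 0), Q = (0, 1), J = (3, 4); any affine frame gives the same invariant.
1. P is the centroid of triangle QAD ⇒ P = (1/3, 1/3)
through J parallel to AD: direction (-1, 0); meets PD at Y = (4, 4)
Y = P + t·(D−P) with t = -11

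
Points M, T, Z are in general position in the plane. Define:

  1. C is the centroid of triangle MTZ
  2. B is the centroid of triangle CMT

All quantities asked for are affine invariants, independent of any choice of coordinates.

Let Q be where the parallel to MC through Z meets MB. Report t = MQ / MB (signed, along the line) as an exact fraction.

Work in coordinates with M = (0, 0), T = (1, 0), Z = (0, 1).
1. C is the centroid of triangle MTZ ⇒ C = (1/3, 1/3)
2. B is the centroid of triangle CMT ⇒ B = (4/9, 1/9)
through Z parallel to MC: direction (1/3, 1/3); meets MB at Q = (-4/3, -1/3)
Q = M + t·(B−M) with t = -3

t = -3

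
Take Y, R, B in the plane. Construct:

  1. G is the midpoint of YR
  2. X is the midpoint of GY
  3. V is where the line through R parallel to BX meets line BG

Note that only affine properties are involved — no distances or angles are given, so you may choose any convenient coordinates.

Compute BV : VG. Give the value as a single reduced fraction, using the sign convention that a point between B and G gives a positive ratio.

Work in coordinates with Y = (0, 0), R = (1, 0), B = (0, 1).
1. G is the midpoint of YR ⇒ G = (1/2, 0)
2. X is the midpoint of GY ⇒ X = (1/4, 0)
3. V is where the line through R parallel to BX meets line BG ⇒ V = (3/2, -2)
V = B + t·(G−B) with t = 3, so BV:VG = t:(1−t) = 3:-2

BV:VG = -3/2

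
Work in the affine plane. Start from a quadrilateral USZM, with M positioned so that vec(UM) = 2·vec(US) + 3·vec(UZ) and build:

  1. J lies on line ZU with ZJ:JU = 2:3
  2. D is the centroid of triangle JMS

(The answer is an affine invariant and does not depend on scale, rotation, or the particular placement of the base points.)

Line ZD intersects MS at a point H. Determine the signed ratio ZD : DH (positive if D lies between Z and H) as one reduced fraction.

Choose coordinates U = (0, 0), S = (1, 0), Z = (0, 1), M = (2, 3).
1. J lies on line ZU with ZJ:JU = 2:3 ⇒ J = (0, 3/5)
2. D is the centroid of triangle JMS ⇒ D = (1, 6/5)
line ZD meets MS at H = (10/7, 9/7)
D = Z + t·(H−Z) with t = 7/10, so ZD:DH = 7/10:3/10

ZD:DH = 7/3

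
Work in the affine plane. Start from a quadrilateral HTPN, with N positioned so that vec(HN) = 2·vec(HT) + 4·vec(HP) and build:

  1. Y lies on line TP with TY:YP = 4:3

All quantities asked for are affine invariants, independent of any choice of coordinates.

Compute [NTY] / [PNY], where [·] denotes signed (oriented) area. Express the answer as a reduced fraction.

[NTY]:[PNY] = 4/3

Work in coordinates with H = (0, 0), T = (1, 0), P = (0, 1), N = (2, 4).
1. Y lies on line TP with TY:YP = 4:3 ⇒ Y = (3/7, 4/7)
2·[NTY] = -20/7, 2·[PNY] = -15/7
[NTY]:[PNY] = -20/7:-15/7 = 4/3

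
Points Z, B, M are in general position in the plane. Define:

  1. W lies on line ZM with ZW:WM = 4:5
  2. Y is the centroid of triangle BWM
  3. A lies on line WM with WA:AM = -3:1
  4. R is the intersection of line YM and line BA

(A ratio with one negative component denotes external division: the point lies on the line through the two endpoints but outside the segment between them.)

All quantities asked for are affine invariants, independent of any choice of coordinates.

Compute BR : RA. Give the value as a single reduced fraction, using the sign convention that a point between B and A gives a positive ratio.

BR:RA = -2

Set Z = (0, 0), B = (1, 0), M = (0, 1); any affine frame gives the same invariant.
1. W lies on line ZM with ZW:WM = 4:5 ⇒ W = (0, 4/9)
2. Y is the centroid of triangle BWM ⇒ Y = (1/3, 13/27)
3. A lies on line WM with WA:AM = -3:1 ⇒ A = (0, 23/18)
4. R is the intersection of line YM and line BA ⇒ R = (-1, 23/9)
R = B + t·(A−B) with t = 2, so BR:RA = t:(1−t) = 2:-1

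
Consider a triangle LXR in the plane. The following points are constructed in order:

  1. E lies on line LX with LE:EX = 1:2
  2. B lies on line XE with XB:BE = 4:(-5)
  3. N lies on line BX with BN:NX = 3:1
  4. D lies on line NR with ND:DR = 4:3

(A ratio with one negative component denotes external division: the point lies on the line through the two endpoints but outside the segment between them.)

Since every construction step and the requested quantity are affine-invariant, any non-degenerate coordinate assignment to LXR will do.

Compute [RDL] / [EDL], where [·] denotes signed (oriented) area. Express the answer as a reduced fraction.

[RDL]:[EDL] = -15/4

Set L = (0, 0), X = (1, 0), R = (0, 1); any affine frame gives the same invariant.
1. E lies on line LX with LE:EX = 1:2 ⇒ E = (1/3, 0)
2. B lies on line XE with XB:BE = 4:(-5) ⇒ B = (11/3, 0)
3. N lies on line BX with BN:NX = 3:1 ⇒ N = (5/3, 0)
4. D lies on line NR with ND:DR = 4:3 ⇒ D = (5/7, 4/7)
2·[RDL] = -5/7, 2·[EDL] = 4/21
[RDL]:[EDL] = -5/7:4/21 = -15/4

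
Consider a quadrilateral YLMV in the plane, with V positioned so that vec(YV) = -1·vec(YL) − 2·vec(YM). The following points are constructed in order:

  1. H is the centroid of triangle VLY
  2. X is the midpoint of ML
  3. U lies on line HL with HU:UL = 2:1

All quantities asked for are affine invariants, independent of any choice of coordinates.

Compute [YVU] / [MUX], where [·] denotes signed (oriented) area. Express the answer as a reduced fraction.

[YVU]:[MUX] = 28/5

Work in coordinates with Y = (0, 0), L = (1, 0), M = (0, 1), V = (-1, -2).
1. H is the centroid of triangle VLY ⇒ H = (0, -2/3)
2. X is the midpoint of ML ⇒ X = (1/2, 1/2)
3. U lies on line HL with HU:UL = 2:1 ⇒ U = (2/3, -2/9)
2·[YVU] = 14/9, 2·[MUX] = 5/18
[YVU]:[MUX] = 14/9:5/18 = 28/5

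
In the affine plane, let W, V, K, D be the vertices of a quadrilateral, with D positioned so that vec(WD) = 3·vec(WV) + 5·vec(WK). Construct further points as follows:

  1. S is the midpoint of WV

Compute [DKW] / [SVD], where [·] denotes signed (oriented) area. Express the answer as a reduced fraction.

[DKW]:[SVD] = 6/5

Assign W = (0, 0), V = (1, 0), K = (0, 1), D = (3, 5) — the answer is frame-independent, so this choice is without loss of generality.
1. S is the midpoint of WV ⇒ S = (1/2, 0)
2·[DKW] = 3, 2·[SVD] = 5/2
[DKW]:[SVD] = 3:5/2 = 6/5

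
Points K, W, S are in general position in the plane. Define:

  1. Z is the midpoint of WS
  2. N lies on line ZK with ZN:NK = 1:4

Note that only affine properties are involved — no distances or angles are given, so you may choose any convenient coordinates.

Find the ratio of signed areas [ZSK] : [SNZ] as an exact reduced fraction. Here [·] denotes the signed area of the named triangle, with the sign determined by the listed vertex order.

Set K = (0, 0), W = (1, 0), S = (0, 1); any affine frame gives the same invariant.
1. Z is the midpoint of WS ⇒ Z = (1/2, 1/2)
2. N lies on line ZK with ZN:NK = 1:4 ⇒ N = (2/5, 2/5)
2·[ZSK] = 1/2, 2·[SNZ] = 1/10
[ZSK]:[SNZ] = 1/2:1/10 = 5

[ZSK]:[SNZ] = 5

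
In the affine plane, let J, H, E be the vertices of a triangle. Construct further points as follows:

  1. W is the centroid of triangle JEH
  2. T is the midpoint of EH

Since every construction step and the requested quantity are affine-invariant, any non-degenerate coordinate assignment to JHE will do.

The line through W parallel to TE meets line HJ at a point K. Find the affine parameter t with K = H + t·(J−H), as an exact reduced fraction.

t = 1/3

Assign J = (0, 0), H = (1, 0), E = (0, 1) — the answer is frame-independent, so this choice is without loss of generality.
1. W is the centroid of triangle JEH ⇒ W = (1/3, 1/3)
2. T is the midpoint of EH ⇒ T = (1/2, 1/2)
through W parallel to TE: direction (-1/2, 1/2); meets HJ at K = (2/3, 0)
K = H + t·(J−H) with t = 1/3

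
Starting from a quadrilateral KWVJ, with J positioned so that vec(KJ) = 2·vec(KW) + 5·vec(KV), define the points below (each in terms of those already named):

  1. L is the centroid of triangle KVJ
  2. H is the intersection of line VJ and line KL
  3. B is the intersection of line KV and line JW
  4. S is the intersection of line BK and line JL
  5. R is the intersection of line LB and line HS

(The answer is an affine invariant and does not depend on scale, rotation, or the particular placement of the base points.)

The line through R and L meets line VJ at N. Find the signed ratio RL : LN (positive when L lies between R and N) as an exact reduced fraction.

RL:LN = -17/32

Choose coordinates K = (0, 0), W = (1, 0), V = (0, 1), J = (2, 5).
1. L is the centroid of triangle KVJ ⇒ L = (2/3, 2)
2. H is the intersection of line VJ and line KL ⇒ H = (1, 3)
3. B is the intersection of line KV and line JW ⇒ B = (0, -5)
4. S is the intersection of line BK and line JL ⇒ S = (0, 1/2)
5. R is the intersection of line LB and line HS ⇒ R = (11/16, 71/32)
line RL meets VJ at N = (12/17, 41/17)
L = R + t·(N−R) with t = -17/15, so RL:LN = -17/15:32/15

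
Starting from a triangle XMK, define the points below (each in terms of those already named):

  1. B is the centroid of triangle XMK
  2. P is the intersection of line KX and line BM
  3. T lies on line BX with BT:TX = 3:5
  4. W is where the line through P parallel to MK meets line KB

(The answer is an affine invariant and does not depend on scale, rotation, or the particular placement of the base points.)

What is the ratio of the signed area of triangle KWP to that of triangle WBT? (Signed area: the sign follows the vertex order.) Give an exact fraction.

Work in coordinates with X = (0, 0), M = (1, 0), K = (0, 1).
1. B is the centroid of triangle XMK ⇒ B = (1/3, 1/3)
2. P is the intersection of line KX and line BM ⇒ P = (0, 1/2)
3. T lies on line BX with BT:TX = 3:5 ⇒ T = (5/24, 5/24)
4. W is where the line through P parallel to MK meets line KB ⇒ W = (1/2, 0)
2·[KWP] = -1/4, 2·[WBT] = 1/16
[KWP]:[WBT] = -1/4:1/16 = -4

[KWP]:[WBT] = -4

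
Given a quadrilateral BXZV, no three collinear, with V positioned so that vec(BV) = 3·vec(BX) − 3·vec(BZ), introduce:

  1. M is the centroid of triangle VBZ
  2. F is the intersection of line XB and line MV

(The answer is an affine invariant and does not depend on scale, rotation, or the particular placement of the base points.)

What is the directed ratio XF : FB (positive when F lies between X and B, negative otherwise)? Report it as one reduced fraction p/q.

Set B = (0, 0), X = (1, 0), Z = (0, 1), V = (3, -3); any affine frame gives the same invariant.
1. M is the centroid of triangle VBZ ⇒ M = (1, -2/3)
2. F is the intersection of line XB and line MV ⇒ F = (3/7, 0)
F = X + t·(B−X) with t = 4/7, so XF:FB = t:(1−t) = 4/7:3/7

XF:FB = 4/3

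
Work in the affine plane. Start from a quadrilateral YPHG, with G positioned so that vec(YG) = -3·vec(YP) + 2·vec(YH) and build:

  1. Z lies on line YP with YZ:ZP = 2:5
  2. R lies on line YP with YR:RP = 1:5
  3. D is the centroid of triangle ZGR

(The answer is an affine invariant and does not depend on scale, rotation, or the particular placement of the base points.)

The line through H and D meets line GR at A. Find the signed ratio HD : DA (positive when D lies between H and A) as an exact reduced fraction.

HD:DA = 347/10

Work in coordinates with Y = (0, 0), P = (1, 0), H = (0, 1), G = (-3, 2).
1. Z lies on line YP with YZ:ZP = 2:5 ⇒ Z = (2/7, 0)
2. R lies on line YP with YR:RP = 1:5 ⇒ R = (1/6, 0)
3. D is the centroid of triangle ZGR ⇒ D = (-107/126, 2/3)
line HD meets GR at A = (-1819/2082, 228/347)
D = H + t·(A−H) with t = 347/357, so HD:DA = 347/357:10/357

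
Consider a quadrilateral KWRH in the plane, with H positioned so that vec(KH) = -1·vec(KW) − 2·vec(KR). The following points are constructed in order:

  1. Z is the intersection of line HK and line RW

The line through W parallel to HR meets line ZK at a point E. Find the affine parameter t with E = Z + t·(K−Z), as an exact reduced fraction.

Assign K = (0, 0), W = (1, 0), R = (0, 1), H = (-1, -2) — the answer is frame-independent, so this choice is without loss of generality.
1. Z is the intersection of line HK and line RW ⇒ Z = (1/3, 2/3)
through W parallel to HR: direction (1, 3); meets ZK at E = (3, 6)
E = Z + t·(K−Z) with t = -8

t = -8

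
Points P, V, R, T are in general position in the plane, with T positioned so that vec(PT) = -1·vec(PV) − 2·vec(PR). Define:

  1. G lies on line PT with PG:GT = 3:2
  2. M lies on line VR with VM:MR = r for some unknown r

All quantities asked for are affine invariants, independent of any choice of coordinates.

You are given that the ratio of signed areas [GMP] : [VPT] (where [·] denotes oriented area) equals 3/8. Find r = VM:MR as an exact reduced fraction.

r = 1/3

Work in coordinates with P = (0, 0), V = (1, 0), R = (0, 1), T = (-1, -2).
1. G lies on line PT with PG:GT = 3:2 ⇒ G = (-3/5, -6/5)
2. With VM:MR = r, write λ = r/(r+1) so M = V + λ·(R−V); M is affine-linear in λ
Every point depending on M is an affine combination of M and λ-independent points, so each such coordinate is linear in λ; the λ² term in each signed area is a multiple of (R−V)×(R−V) = 0, so 2·[GMP] and 2·[VPT] are each linear in λ. Evaluating at λ=0 and λ=1:
  2·[GMP] = -9/5·λ + 6/5,   2·[VPT] = 2
So [GMP]:[VPT] = (-9/5·λ + 6/5) / (2). Setting this equal to 3/8:
  -9/5·λ + 6/5 = 3/8·(2)  ⇒  λ = 1/4
Then r = λ/(1−λ) = (1/4)/(3/4) = 1/3. Check: with r = 1/3, M = (3/4, 1/4) and [GMP]:[VPT] = 3/8 as required.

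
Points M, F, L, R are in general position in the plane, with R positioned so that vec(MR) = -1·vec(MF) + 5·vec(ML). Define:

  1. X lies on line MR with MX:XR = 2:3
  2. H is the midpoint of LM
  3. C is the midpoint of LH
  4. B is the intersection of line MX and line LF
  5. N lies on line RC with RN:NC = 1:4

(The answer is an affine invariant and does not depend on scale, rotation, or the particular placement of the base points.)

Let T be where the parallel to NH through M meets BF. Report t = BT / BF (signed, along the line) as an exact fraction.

Choose coordinates M = (0, 0), F = (1, 0), L = (0, 1), R = (-1, 5).
1. X lies on line MR with MX:XR = 2:3 ⇒ X = (-2/5, 2)
2. H is the midpoint of LM ⇒ H = (0, 1/2)
3. C is the midpoint of LH ⇒ C = (0, 3/4)
4. B is the intersection of line MX and line LF ⇒ B = (-1/4, 5/4)
5. N lies on line RC with RN:NC = 1:4 ⇒ N = (-4/5, 83/20)
through M parallel to NH: direction (4/5, -73/20); meets BF at T = (-16/57, 73/57)
T = B + t·(F−B) with t = -7/285

t = -7/285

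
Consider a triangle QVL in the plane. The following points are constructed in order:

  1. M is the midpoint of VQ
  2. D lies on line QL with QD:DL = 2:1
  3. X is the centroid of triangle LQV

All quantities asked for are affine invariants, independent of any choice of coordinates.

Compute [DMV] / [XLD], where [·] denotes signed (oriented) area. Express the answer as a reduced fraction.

Assign Q = (0, 0), V = (1, 0), L = (0, 1) — the answer is frame-independent, so this choice is without loss of generality.
1. M is the midpoint of VQ ⇒ M = (1/2, 0)
2. D lies on line QL with QD:DL = 2:1 ⇒ D = (0, 2/3)
3. X is the centroid of triangle LQV ⇒ X = (1/3, 1/3)
2·[DMV] = 1/3, 2·[XLD] = 1/9
[DMV]:[XLD] = 1/3:1/9 = 3

[DMV]:[XLD] = 3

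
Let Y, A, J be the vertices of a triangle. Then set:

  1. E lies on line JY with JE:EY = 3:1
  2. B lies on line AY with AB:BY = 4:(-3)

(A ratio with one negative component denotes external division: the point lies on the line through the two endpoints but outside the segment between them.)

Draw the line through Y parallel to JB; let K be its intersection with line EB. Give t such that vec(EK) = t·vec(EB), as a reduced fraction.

t = -1/3

Assign Y = (0, 0), A = (1, 0), J = (0, 1) — the answer is frame-independent, so this choice is without loss of generality.
1. E lies on line JY with JE:EY = 3:1 ⇒ E = (0, 1/4)
2. B lies on line AY with AB:BY = 4:(-3) ⇒ B = (-3, 0)
through Y parallel to JB: direction (-3, -1); meets EB at K = (1, 1/3)
K = E + t·(B−E) with t = -1/3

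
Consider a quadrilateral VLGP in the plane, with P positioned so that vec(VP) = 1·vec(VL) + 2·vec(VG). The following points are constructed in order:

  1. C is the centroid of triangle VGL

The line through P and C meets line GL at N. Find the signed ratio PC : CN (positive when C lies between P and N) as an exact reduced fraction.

Assign V = (0, 0), L = (1, 0), G = (0, 1), P = (1, 2) — the answer is frame-independent, so this choice is without loss of generality.
1. C is the centroid of triangle VGL ⇒ C = (1/3, 1/3)
line PC meets GL at N = (3/7, 4/7)
C = P + t·(N−P) with t = 7/6, so PC:CN = 7/6:-1/6

PC:CN = -7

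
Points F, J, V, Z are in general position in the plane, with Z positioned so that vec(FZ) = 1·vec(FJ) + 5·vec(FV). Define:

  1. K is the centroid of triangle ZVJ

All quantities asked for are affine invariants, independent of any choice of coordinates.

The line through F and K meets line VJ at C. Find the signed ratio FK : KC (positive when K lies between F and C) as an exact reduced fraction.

Assign F = (0, 0), J = (1, 0), V = (0, 1), Z = (1, 5) — the answer is frame-independent, so this choice is without loss of generality.
1. K is the centroid of triangle ZVJ ⇒ K = (2/3, 2)
line FK meets VJ at C = (1/4, 3/4)
K = F + t·(C−F) with t = 8/3, so FK:KC = 8/3:-5/3

FK:KC = -8/5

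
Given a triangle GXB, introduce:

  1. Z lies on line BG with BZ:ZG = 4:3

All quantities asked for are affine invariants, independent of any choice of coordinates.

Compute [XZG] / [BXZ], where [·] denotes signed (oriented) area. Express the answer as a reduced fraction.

[XZG]:[BXZ] = -3/4

Choose coordinates G = (0, 0), X = (1, 0), B = (0, 1).
1. Z lies on line BG with BZ:ZG = 4:3 ⇒ Z = (0, 3/7)
2·[XZG] = 3/7, 2·[BXZ] = -4/7
[XZG]:[BXZ] = 3/7:-4/7 = -3/4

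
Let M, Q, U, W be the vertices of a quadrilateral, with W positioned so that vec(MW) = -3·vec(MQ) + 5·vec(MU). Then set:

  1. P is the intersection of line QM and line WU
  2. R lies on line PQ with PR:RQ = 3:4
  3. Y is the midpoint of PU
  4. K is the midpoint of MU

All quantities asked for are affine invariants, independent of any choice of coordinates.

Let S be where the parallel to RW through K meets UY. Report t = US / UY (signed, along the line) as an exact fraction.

t = 36

Work in coordinates with M = (0, 0), Q = (1, 0), U = (0, 1), W = (-3, 5).
1. P is the intersection of line QM and line WU ⇒ P = (3/4, 0)
2. R lies on line PQ with PR:RQ = 3:4 ⇒ R = (6/7, 0)
3. Y is the midpoint of PU ⇒ Y = (3/8, 1/2)
4. K is the midpoint of MU ⇒ K = (0, 1/2)
through K parallel to RW: direction (-27/7, 5); meets UY at S = (27/2, -17)
S = U + t·(Y−U) with t = 36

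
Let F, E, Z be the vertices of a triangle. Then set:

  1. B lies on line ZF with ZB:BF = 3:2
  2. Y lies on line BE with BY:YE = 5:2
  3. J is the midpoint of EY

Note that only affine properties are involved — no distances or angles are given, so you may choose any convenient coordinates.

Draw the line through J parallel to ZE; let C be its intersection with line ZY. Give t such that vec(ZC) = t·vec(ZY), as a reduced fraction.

t = 1/2

Assign F = (0, 0), E = (1, 0), Z = (0, 1) — the answer is frame-independent, so this choice is without loss of generality.
1. B lies on line ZF with ZB:BF = 3:2 ⇒ B = (0, 2/5)
2. Y lies on line BE with BY:YE = 5:2 ⇒ Y = (5/7, 4/35)
3. J is the midpoint of EY ⇒ J = (6/7, 2/35)
through J parallel to ZE: direction (1, -1); meets ZY at C = (5/14, 39/70)
C = Z + t·(Y−Z) with t = 1/2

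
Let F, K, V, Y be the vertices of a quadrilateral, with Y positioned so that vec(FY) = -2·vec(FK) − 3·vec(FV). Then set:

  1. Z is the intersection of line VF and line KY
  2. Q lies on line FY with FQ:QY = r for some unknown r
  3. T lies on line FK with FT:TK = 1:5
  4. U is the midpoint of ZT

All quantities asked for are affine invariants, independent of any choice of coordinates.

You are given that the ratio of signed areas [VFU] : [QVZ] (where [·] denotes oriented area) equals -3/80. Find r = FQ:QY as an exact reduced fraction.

Set F = (0, 0), K = (1, 0), V = (0, 1), Y = (-2, -3); any affine frame gives the same invariant.
1. Z is the intersection of line VF and line KY ⇒ Z = (0, -1)
2. With FQ:QY = r, write λ = r/(r+1) so Q = F + λ·(Y−F); Q is affine-linear in λ
3. T lies on line FK with FT:TK = 1:5 ⇒ T = (1/6, 0)
4. U is the midpoint of ZT ⇒ U = (1/12, -1/2)
Every point depending on Q is an affine combination of Q and λ-independent points, so each such coordinate is linear in λ; the λ² term in each signed area is a multiple of (Y−F)×(Y−F) = 0, so 2·[VFU] and 2·[QVZ] are each linear in λ. Evaluating at λ=0 and λ=1:
  2·[VFU] = 1/12,   2·[QVZ] = -4·λ
So [VFU]:[QVZ] = (1/12) / (-4·λ). Setting this equal to -3/80:
  1/12 = -3/80·(-4·λ)  ⇒  λ = 5/9
Then r = λ/(1−λ) = (5/9)/(4/9) = 5/4. Check: with r = 5/4, Q = (-10/9, -5/3) and [VFU]:[QVZ] = -3/80 as required.

r = 5/4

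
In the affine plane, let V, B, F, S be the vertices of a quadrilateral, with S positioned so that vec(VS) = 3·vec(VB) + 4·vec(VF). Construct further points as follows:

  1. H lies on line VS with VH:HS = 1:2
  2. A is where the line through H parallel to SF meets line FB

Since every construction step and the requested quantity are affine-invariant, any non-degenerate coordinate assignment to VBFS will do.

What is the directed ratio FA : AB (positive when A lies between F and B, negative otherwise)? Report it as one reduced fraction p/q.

Work in coordinates with V = (0, 0), B = (1, 0), F = (0, 1), S = (3, 4).
1. H lies on line VS with VH:HS = 1:2 ⇒ H = (1, 4/3)
2. A is where the line through H parallel to SF meets line FB ⇒ A = (1/3, 2/3)
A = F + t·(B−F) with t = 1/3, so FA:AB = t:(1−t) = 1/3:2/3

FA:AB = 1/2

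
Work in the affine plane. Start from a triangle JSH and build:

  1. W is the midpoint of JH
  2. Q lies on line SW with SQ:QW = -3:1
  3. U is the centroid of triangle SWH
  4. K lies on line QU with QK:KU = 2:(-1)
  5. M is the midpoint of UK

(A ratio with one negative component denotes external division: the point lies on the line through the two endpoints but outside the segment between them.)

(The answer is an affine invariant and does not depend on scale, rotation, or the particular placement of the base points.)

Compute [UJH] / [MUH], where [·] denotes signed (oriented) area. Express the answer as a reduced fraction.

Set J = (0, 0), S = (1, 0), H = (0, 1); any affine frame gives the same invariant.
1. W is the midpoint of JH ⇒ W = (0, 1/2)
2. Q lies on line SW with SQ:QW = -3:1 ⇒ Q = (-1/2, 3/4)
3. U is the centroid of triangle SWH ⇒ U = (1/3, 1/2)
4. K lies on line QU with QK:KU = 2:(-1) ⇒ K = (7/6, 1/4)
5. M is the midpoint of UK ⇒ M = (3/4, 3/8)
2·[UJH] = -1/3, 2·[MUH] = -1/6
[UJH]:[MUH] = -1/3:-1/6 = 2

[UJH]:[MUH] = 2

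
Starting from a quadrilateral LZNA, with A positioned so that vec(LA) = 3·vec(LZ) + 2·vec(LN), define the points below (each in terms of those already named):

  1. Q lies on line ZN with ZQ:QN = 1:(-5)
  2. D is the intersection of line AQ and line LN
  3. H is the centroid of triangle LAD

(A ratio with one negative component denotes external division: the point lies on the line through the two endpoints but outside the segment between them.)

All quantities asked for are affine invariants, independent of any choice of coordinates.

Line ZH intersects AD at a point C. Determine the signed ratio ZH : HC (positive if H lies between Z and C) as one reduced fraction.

ZH:HC = -1/13

Work in coordinates with L = (0, 0), Z = (1, 0), N = (0, 1), A = (3, 2).
1. Q lies on line ZN with ZQ:QN = 1:(-5) ⇒ Q = (5/4, -1/4)
2. D is the intersection of line AQ and line LN ⇒ D = (0, -13/7)
3. H is the centroid of triangle LAD ⇒ H = (1, 1/21)
line ZH meets AD at C = (1, -4/7)
H = Z + t·(C−Z) with t = -1/12, so ZH:HC = -1/12:13/12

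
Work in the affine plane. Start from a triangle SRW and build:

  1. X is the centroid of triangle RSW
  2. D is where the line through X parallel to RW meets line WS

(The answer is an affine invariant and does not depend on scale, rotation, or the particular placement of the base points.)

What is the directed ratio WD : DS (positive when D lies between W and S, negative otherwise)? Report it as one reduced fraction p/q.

Choose coordinates S = (0, 0), R = (1, 0), W = (0, 1).
1. X is the centroid of triangle RSW ⇒ X = (1/3, 1/3)
2. D is where the line through X parallel to RW meets line WS ⇒ D = (0, 2/3)
D = W + t·(S−W) with t = 1/3, so WD:DS = t:(1−t) = 1/3:2/3

WD:DS = 1/2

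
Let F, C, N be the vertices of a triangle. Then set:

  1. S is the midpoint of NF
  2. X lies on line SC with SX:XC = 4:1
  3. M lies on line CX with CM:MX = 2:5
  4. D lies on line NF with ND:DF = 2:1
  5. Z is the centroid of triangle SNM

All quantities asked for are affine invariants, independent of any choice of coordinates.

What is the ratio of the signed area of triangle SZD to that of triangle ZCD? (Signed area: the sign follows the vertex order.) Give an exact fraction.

[SZD]:[ZCD] = 11/59

Work in coordinates with F = (0, 0), C = (1, 0), N = (0, 1).
1. S is the midpoint of NF ⇒ S = (0, 1/2)
2. X lies on line SC with SX:XC = 4:1 ⇒ X = (4/5, 1/10)
3. M lies on line CX with CM:MX = 2:5 ⇒ M = (33/35, 1/35)
4. D lies on line NF with ND:DF = 2:1 ⇒ D = (0, 1/3)
5. Z is the centroid of triangle SNM ⇒ Z = (11/35, 107/210)
2·[SZD] = -11/210, 2·[ZCD] = -59/210
[SZD]:[ZCD] = -11/210:-59/210 = 11/59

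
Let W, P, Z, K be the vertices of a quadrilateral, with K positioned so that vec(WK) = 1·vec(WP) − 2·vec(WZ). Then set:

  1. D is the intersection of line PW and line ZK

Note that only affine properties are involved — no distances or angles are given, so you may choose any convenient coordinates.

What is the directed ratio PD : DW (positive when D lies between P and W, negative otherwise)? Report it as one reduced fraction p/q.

PD:DW = 2

Work in coordinates with W = (0, 0), P = (1, 0), Z = (0, 1), K = (1, -2).
1. D is the intersection of line PW and line ZK ⇒ D = (1/3, 0)
D = P + t·(W−P) with t = 2/3, so PD:DW = t:(1−t) = 2/3:1/3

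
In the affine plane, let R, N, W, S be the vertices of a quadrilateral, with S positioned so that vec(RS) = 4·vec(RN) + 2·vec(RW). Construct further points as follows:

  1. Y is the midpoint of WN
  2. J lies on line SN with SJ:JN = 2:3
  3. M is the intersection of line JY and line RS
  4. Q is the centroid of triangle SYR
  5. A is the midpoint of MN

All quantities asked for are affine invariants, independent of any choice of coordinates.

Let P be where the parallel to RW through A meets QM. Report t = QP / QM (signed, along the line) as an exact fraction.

t = -2/5

Assign R = (0, 0), N = (1, 0), W = (0, 1), S = (4, 2) — the answer is frame-independent, so this choice is without loss of generality.
1. Y is the midpoint of WN ⇒ Y = (1/2, 1/2)
2. J lies on line SN with SJ:JN = 2:3 ⇒ J = (14/5, 6/5)
3. M is the intersection of line JY and line RS ⇒ M = (16/9, 8/9)
4. Q is the centroid of triangle SYR ⇒ Q = (3/2, 5/6)
5. A is the midpoint of MN ⇒ A = (25/18, 4/9)
through A parallel to RW: direction (0, 1); meets QM at P = (25/18, 73/90)
P = Q + t·(M−Q) with t = -2/5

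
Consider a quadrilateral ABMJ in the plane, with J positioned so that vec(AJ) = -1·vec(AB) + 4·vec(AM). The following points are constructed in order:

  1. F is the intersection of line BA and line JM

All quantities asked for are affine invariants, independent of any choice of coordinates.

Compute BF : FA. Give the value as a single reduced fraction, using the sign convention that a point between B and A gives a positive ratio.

BF:FA = 2

Choose coordinates A = (0, 0), B = (1, 0), M = (0, 1), J = (-1, 4).
1. F is the intersection of line BA and line JM ⇒ F = (1/3, 0)
F = B + t·(A−B) with t = 2/3, so BF:FA = t:(1−t) = 2/3:1/3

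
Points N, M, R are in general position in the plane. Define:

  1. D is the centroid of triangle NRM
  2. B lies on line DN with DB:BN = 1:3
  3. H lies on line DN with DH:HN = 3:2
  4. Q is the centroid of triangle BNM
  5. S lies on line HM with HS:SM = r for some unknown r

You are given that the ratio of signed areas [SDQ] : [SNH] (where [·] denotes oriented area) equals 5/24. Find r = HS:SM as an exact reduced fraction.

Choose coordinates N = (0, 0), M = (1, 0), R = (0, 1).
1. D is the centroid of triangle NRM ⇒ D = (1/3, 1/3)
2. B lies on line DN with DB:BN = 1:3 ⇒ B = (1/4, 1/4)
3. H lies on line DN with DH:HN = 3:2 ⇒ H = (2/15, 2/15)
4. Q is the centroid of triangle BNM ⇒ Q = (5/12, 1/12)
5. With HS:SM = r, write λ = r/(r+1) so S = H + λ·(M−H); S is affine-linear in λ
Every point depending on S is an affine combination of S and λ-independent points, so each such coordinate is linear in λ; the λ² term in each signed area is a multiple of (M−H)×(M−H) = 0, so 2·[SDQ] and 2·[SNH] are each linear in λ. Evaluating at λ=0 and λ=1:
  2·[SDQ] = 37/180·λ − 1/15,   2·[SNH] = -2/15·λ
So [SDQ]:[SNH] = (37/180·λ − 1/15) / (-2/15·λ). Setting this equal to 5/24:
  37/180·λ − 1/15 = 5/24·(-2/15·λ)  ⇒  λ = 2/7
Then r = λ/(1−λ) = (2/7)/(5/7) = 2/5. Check: with r = 2/5, S = (8/21, 2/21) and [SDQ]:[SNH] = 5/24 as required.

r = 2/5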